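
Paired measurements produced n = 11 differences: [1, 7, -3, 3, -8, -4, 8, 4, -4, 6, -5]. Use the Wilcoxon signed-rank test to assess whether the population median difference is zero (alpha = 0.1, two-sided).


Step 1: Drop any zero differences (none here) and take |d_i|.
|d| = [1, 7, 3, 3, 8, 4, 8, 4, 4, 6, 5]
Step 2: Midrank |d_i| (ties get averaged ranks).
ranks: |1|->1, |7|->9, |3|->2.5, |3|->2.5, |8|->10.5, |4|->5, |8|->10.5, |4|->5, |4|->5, |6|->8, |5|->7
Step 3: Attach original signs; sum ranks with positive sign and with negative sign.
W+ = 1 + 9 + 2.5 + 10.5 + 5 + 8 = 36
W- = 2.5 + 10.5 + 5 + 5 + 7 = 30
(Check: W+ + W- = 66 should equal n(n+1)/2 = 66.)
Step 4: Test statistic W = min(W+, W-) = 30.
Step 5: Ties in |d|, so use the tie-corrected normal approximation.
        E[W] = n(n+1)/4 = 11*12/4 = 33.
        Tie groups: |d|=3 (t=2), |d|=4 (t=3), |d|=8 (t=2); sum(t^3 - t) = 36.
        Var[W] = n(n+1)(2n+1)/24 - sum(t^3-t)/48 = 3036/24 - 36/48 = 125.75.
        z = (W - E[W]) / sqrt(Var[W]) = (30 - 33) / 11.2138 = -0.2675.
        Two-sided p = 2*Phi(z) = 0.789064.
Step 6: alpha = 0.1. fail to reject H0.

W+ = 36, W- = 30, W = min = 30, p = 0.789064, fail to reject H0.


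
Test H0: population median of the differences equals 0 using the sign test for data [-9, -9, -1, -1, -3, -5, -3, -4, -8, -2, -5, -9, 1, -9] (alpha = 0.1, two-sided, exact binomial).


Step 1: Discard zero differences. Original n = 14; n_eff = number of nonzero differences = 14.
Nonzero differences (with sign): -9, -9, -1, -1, -3, -5, -3, -4, -8, -2, -5, -9, +1, -9
Step 2: Count signs: positive = 1, negative = 13.
Step 3: Under H0: P(positive) = 0.5, so the number of positives S ~ Bin(14, 0.5).
Step 4: Two-sided exact p-value = sum of Bin(14,0.5) probabilities at or below the observed probability = 0.001831.
Step 5: alpha = 0.1. reject H0.

n_eff = 14, pos = 1, neg = 13, p = 0.001831, reject H0.


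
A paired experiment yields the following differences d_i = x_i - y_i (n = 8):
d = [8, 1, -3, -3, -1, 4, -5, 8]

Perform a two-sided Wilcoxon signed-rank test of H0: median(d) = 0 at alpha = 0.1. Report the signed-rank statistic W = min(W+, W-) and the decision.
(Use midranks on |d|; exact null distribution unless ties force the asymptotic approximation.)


Step 1: Drop any zero differences (none here) and take |d_i|.
|d| = [8, 1, 3, 3, 1, 4, 5, 8]
Step 2: Midrank |d_i| (ties get averaged ranks).
ranks: |8|->7.5, |1|->1.5, |3|->3.5, |3|->3.5, |1|->1.5, |4|->5, |5|->6, |8|->7.5
Step 3: Attach original signs; sum ranks with positive sign and with negative sign.
W+ = 7.5 + 1.5 + 5 + 7.5 = 21.5
W- = 3.5 + 3.5 + 1.5 + 6 = 14.5
(Check: W+ + W- = 36 should equal n(n+1)/2 = 36.)
Step 4: Test statistic W = min(W+, W-) = 14.5.
Step 5: Ties in |d|, so use the tie-corrected normal approximation.
        E[W] = n(n+1)/4 = 8*9/4 = 18.
        Tie groups: |d|=1 (t=2), |d|=3 (t=2), |d|=8 (t=2); sum(t^3 - t) = 18.
        Var[W] = n(n+1)(2n+1)/24 - sum(t^3-t)/48 = 1224/24 - 18/48 = 50.625.
        z = (W - E[W]) / sqrt(Var[W]) = (14.5 - 18) / 7.1151 = -0.4919.
        Two-sided p = 2*Phi(z) = 0.622783.
Step 6: alpha = 0.1. fail to reject H0.

W+ = 21.5, W- = 14.5, W = min = 14.5, p = 0.622783, fail to reject H0.


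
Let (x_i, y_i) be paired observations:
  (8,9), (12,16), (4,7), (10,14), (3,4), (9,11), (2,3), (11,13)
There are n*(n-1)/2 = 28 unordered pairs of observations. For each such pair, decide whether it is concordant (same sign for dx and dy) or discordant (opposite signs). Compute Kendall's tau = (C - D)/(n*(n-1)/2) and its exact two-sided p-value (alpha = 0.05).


Step 1: Enumerate the 28 unordered pairs (i,j) with i<j and classify each by sign(x_j-x_i) * sign(y_j-y_i).
  (1,2):dx=+4,dy=+7->C; (1,3):dx=-4,dy=-2->C; (1,4):dx=+2,dy=+5->C; (1,5):dx=-5,dy=-5->C
  (1,6):dx=+1,dy=+2->C; (1,7):dx=-6,dy=-6->C; (1,8):dx=+3,dy=+4->C; (2,3):dx=-8,dy=-9->C
  (2,4):dx=-2,dy=-2->C; (2,5):dx=-9,dy=-12->C; (2,6):dx=-3,dy=-5->C; (2,7):dx=-10,dy=-13->C
  (2,8):dx=-1,dy=-3->C; (3,4):dx=+6,dy=+7->C; (3,5):dx=-1,dy=-3->C; (3,6):dx=+5,dy=+4->C
  (3,7):dx=-2,dy=-4->C; (3,8):dx=+7,dy=+6->C; (4,5):dx=-7,dy=-10->C; (4,6):dx=-1,dy=-3->C
  (4,7):dx=-8,dy=-11->C; (4,8):dx=+1,dy=-1->D; (5,6):dx=+6,dy=+7->C; (5,7):dx=-1,dy=-1->C
  (5,8):dx=+8,dy=+9->C; (6,7):dx=-7,dy=-8->C; (6,8):dx=+2,dy=+2->C; (7,8):dx=+9,dy=+10->C
Step 2: C = 27, D = 1, total pairs = 28.
Step 3: tau = (C - D)/(n(n-1)/2) = (27 - 1)/28 = 0.928571.
Step 4: Exact two-sided p-value (enumerate n! = 40320 permutations of y under H0): p = 0.000397.
Step 5: alpha = 0.05. reject H0.

tau_b = 0.9286 (C=27, D=1), p = 0.000397, reject H0.


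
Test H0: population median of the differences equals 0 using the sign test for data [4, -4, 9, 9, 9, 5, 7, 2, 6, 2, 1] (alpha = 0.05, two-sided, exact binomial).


Step 1: Discard zero differences. Original n = 11; n_eff = number of nonzero differences = 11.
Nonzero differences (with sign): +4, -4, +9, +9, +9, +5, +7, +2, +6, +2, +1
Step 2: Count signs: positive = 10, negative = 1.
Step 3: Under H0: P(positive) = 0.5, so the number of positives S ~ Bin(11, 0.5).
Step 4: Two-sided exact p-value = sum of Bin(11,0.5) probabilities at or below the observed probability = 0.011719.
Step 5: alpha = 0.05. reject H0.

n_eff = 11, pos = 10, neg = 1, p = 0.011719, reject H0.


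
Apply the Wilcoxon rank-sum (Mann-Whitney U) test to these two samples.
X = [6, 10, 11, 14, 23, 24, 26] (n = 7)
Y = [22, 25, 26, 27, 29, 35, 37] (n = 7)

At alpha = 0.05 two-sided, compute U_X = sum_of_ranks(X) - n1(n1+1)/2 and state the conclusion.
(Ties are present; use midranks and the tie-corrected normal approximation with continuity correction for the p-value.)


Step 1: Combine and sort all 14 observations; assign midranks.
sorted (value, group): (6,X), (10,X), (11,X), (14,X), (22,Y), (23,X), (24,X), (25,Y), (26,X), (26,Y), (27,Y), (29,Y), (35,Y), (37,Y)
ranks: 6->1, 10->2, 11->3, 14->4, 22->5, 23->6, 24->7, 25->8, 26->9.5, 26->9.5, 27->11, 29->12, 35->13, 37->14
Step 2: Rank sum for X: R1 = 1 + 2 + 3 + 4 + 6 + 7 + 9.5 = 32.5.
Step 3: U_X = R1 - n1(n1+1)/2 = 32.5 - 7*8/2 = 32.5 - 28 = 4.5.
       U_Y = n1*n2 - U_X = 49 - 4.5 = 44.5.
Step 4: Ties are present, so use the tie-corrected normal approximation (with continuity correction) for the p-value.
Step 5: p-value = 0.012618; compare to alpha = 0.05. reject H0.

U_X = 4.5, p = 0.012618, reject H0 at alpha = 0.05.


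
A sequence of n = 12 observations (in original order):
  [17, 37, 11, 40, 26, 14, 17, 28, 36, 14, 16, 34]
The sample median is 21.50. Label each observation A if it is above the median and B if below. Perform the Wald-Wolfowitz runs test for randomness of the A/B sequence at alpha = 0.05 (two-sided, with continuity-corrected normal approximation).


Step 1: Compute median = 21.50; label A = above, B = below.
Labels in order: BABAABBAABBA  (n_A = 6, n_B = 6)
Step 2: Count runs R = 8.
Step 3: Under H0 (random ordering), E[R] = 2*n_A*n_B/(n_A+n_B) + 1 = 2*6*6/12 + 1 = 7.0000.
        Var[R] = 2*n_A*n_B*(2*n_A*n_B - n_A - n_B) / ((n_A+n_B)^2 * (n_A+n_B-1)) = 4320/1584 = 2.7273.
        SD[R] = 1.6514.
Step 4: Continuity-corrected z = (R - 0.5 - E[R]) / SD[R] = (8 - 0.5 - 7.0000) / 1.6514 = 0.3028.
Step 5: Two-sided p-value via normal approximation = 2*(1 - Phi(|z|)) = 0.762069.
Step 6: alpha = 0.05. fail to reject H0.

R = 8, z = 0.3028, p = 0.762069, fail to reject H0.


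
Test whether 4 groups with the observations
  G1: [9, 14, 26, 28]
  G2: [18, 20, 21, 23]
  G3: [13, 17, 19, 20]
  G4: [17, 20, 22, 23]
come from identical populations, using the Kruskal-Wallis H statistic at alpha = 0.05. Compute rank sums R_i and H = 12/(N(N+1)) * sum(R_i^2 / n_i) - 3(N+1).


Step 1: Combine all N = 16 observations and assign midranks.
sorted (value, group, rank): (9,G1,1), (13,G3,2), (14,G1,3), (17,G3,4.5), (17,G4,4.5), (18,G2,6), (19,G3,7), (20,G2,9), (20,G3,9), (20,G4,9), (21,G2,11), (22,G4,12), (23,G2,13.5), (23,G4,13.5), (26,G1,15), (28,G1,16)
Step 2: Sum ranks within each group.
R_1 = 35 (n_1 = 4)
R_2 = 39.5 (n_2 = 4)
R_3 = 22.5 (n_3 = 4)
R_4 = 39 (n_4 = 4)
Step 3: H = 12/(N(N+1)) * sum(R_i^2/n_i) - 3(N+1)
     = 12/(16*17) * (35^2/4 + 39.5^2/4 + 22.5^2/4 + 39^2/4) - 3*17
     = 0.044118 * 1203.12 - 51
     = 2.079044.
Step 4: Ties present; correction factor C = 1 - 36/(16^3 - 16) = 0.991176. Corrected H = 2.079044 / 0.991176 = 2.097552.
Step 5: Under H0, H ~ chi^2(3); p-value = 0.552408.
Step 6: alpha = 0.05. fail to reject H0.

H = 2.0976, df = 3, p = 0.552408, fail to reject H0.


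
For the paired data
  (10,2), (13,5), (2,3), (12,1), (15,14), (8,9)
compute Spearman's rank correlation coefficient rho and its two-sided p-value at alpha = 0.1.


Step 1: Rank x and y separately (midranks; no ties here).
rank(x): 10->3, 13->5, 2->1, 12->4, 15->6, 8->2
rank(y): 2->2, 5->4, 3->3, 1->1, 14->6, 9->5
Step 2: d_i = R_x(i) - R_y(i); compute d_i^2.
  (3-2)^2=1, (5-4)^2=1, (1-3)^2=4, (4-1)^2=9, (6-6)^2=0, (2-5)^2=9
sum(d^2) = 24.
Step 3: rho = 1 - 6*24 / (6*(6^2 - 1)) = 1 - 144/210 = 0.314286.
Step 4: Under H0, t = rho * sqrt((n-2)/(1-rho^2)) = 0.6621 ~ t(4).
Step 5: Two-sided p-value from the t-distribution with 4 df = 0.544093.
Step 6: alpha = 0.1. fail to reject H0.

rho = 0.3143, p = 0.544093, fail to reject H0 at alpha = 0.1.


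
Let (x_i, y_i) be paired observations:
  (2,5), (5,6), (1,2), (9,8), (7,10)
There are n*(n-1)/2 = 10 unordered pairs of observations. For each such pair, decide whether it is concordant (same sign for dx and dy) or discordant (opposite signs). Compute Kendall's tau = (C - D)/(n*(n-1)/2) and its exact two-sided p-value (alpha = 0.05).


Step 1: Enumerate the 10 unordered pairs (i,j) with i<j and classify each by sign(x_j-x_i) * sign(y_j-y_i).
  (1,2):dx=+3,dy=+1->C; (1,3):dx=-1,dy=-3->C; (1,4):dx=+7,dy=+3->C; (1,5):dx=+5,dy=+5->C
  (2,3):dx=-4,dy=-4->C; (2,4):dx=+4,dy=+2->C; (2,5):dx=+2,dy=+4->C; (3,4):dx=+8,dy=+6->C
  (3,5):dx=+6,dy=+8->C; (4,5):dx=-2,dy=+2->D
Step 2: C = 9, D = 1, total pairs = 10.
Step 3: tau = (C - D)/(n(n-1)/2) = (9 - 1)/10 = 0.800000.
Step 4: Exact two-sided p-value (enumerate n! = 120 permutations of y under H0): p = 0.083333.
Step 5: alpha = 0.05. fail to reject H0.

tau_b = 0.8000 (C=9, D=1), p = 0.083333, fail to reject H0.


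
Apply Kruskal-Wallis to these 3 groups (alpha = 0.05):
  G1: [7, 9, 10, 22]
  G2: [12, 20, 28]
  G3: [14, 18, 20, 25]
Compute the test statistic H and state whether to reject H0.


Step 1: Combine all N = 11 observations and assign midranks.
sorted (value, group, rank): (7,G1,1), (9,G1,2), (10,G1,3), (12,G2,4), (14,G3,5), (18,G3,6), (20,G2,7.5), (20,G3,7.5), (22,G1,9), (25,G3,10), (28,G2,11)
Step 2: Sum ranks within each group.
R_1 = 15 (n_1 = 4)
R_2 = 22.5 (n_2 = 3)
R_3 = 28.5 (n_3 = 4)
Step 3: H = 12/(N(N+1)) * sum(R_i^2/n_i) - 3(N+1)
     = 12/(11*12) * (15^2/4 + 22.5^2/3 + 28.5^2/4) - 3*12
     = 0.090909 * 428.062 - 36
     = 2.914773.
Step 4: Ties present; correction factor C = 1 - 6/(11^3 - 11) = 0.995455. Corrected H = 2.914773 / 0.995455 = 2.928082.
Step 5: Under H0, H ~ chi^2(2); p-value = 0.231300.
Step 6: alpha = 0.05. fail to reject H0.

H = 2.9281, df = 2, p = 0.231300, fail to reject H0.


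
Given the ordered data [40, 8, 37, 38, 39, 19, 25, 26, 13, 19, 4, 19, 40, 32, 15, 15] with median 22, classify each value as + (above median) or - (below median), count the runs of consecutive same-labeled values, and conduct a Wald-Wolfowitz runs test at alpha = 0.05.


Step 1: Compute median = 22; label A = above, B = below.
Labels in order: ABAAABAABBBBAABB  (n_A = 8, n_B = 8)
Step 2: Count runs R = 8.
Step 3: Under H0 (random ordering), E[R] = 2*n_A*n_B/(n_A+n_B) + 1 = 2*8*8/16 + 1 = 9.0000.
        Var[R] = 2*n_A*n_B*(2*n_A*n_B - n_A - n_B) / ((n_A+n_B)^2 * (n_A+n_B-1)) = 14336/3840 = 3.7333.
        SD[R] = 1.9322.
Step 4: Continuity-corrected z = (R + 0.5 - E[R]) / SD[R] = (8 + 0.5 - 9.0000) / 1.9322 = -0.2588.
Step 5: Two-sided p-value via normal approximation = 2*(1 - Phi(|z|)) = 0.795809.
Step 6: alpha = 0.05. fail to reject H0.

R = 8, z = -0.2588, p = 0.795809, fail to reject H0.


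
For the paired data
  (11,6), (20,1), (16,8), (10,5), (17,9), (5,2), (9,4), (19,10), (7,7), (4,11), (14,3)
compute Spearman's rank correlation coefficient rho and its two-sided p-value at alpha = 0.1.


Step 1: Rank x and y separately (midranks; no ties here).
rank(x): 11->6, 20->11, 16->8, 10->5, 17->9, 5->2, 9->4, 19->10, 7->3, 4->1, 14->7
rank(y): 6->6, 1->1, 8->8, 5->5, 9->9, 2->2, 4->4, 10->10, 7->7, 11->11, 3->3
Step 2: d_i = R_x(i) - R_y(i); compute d_i^2.
  (6-6)^2=0, (11-1)^2=100, (8-8)^2=0, (5-5)^2=0, (9-9)^2=0, (2-2)^2=0, (4-4)^2=0, (10-10)^2=0, (3-7)^2=16, (1-11)^2=100, (7-3)^2=16
sum(d^2) = 232.
Step 3: rho = 1 - 6*232 / (11*(11^2 - 1)) = 1 - 1392/1320 = -0.054545.
Step 4: Under H0, t = rho * sqrt((n-2)/(1-rho^2)) = -0.1639 ~ t(9).
Step 5: Two-sided p-value from the t-distribution with 9 df = 0.873447.
Step 6: alpha = 0.1. fail to reject H0.

rho = -0.0545, p = 0.873447, fail to reject H0 at alpha = 0.1.


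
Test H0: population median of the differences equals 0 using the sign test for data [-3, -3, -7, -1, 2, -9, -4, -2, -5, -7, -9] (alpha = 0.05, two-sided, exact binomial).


Step 1: Discard zero differences. Original n = 11; n_eff = number of nonzero differences = 11.
Nonzero differences (with sign): -3, -3, -7, -1, +2, -9, -4, -2, -5, -7, -9
Step 2: Count signs: positive = 1, negative = 10.
Step 3: Under H0: P(positive) = 0.5, so the number of positives S ~ Bin(11, 0.5).
Step 4: Two-sided exact p-value = sum of Bin(11,0.5) probabilities at or below the observed probability = 0.011719.
Step 5: alpha = 0.05. reject H0.

n_eff = 11, pos = 1, neg = 10, p = 0.011719, reject H0.


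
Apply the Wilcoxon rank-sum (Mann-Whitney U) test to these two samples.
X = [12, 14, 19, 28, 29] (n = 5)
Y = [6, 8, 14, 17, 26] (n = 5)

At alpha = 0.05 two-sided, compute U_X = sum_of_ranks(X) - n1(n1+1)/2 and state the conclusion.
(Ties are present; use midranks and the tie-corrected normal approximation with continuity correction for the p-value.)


Step 1: Combine and sort all 10 observations; assign midranks.
sorted (value, group): (6,Y), (8,Y), (12,X), (14,X), (14,Y), (17,Y), (19,X), (26,Y), (28,X), (29,X)
ranks: 6->1, 8->2, 12->3, 14->4.5, 14->4.5, 17->6, 19->7, 26->8, 28->9, 29->10
Step 2: Rank sum for X: R1 = 3 + 4.5 + 7 + 9 + 10 = 33.5.
Step 3: U_X = R1 - n1(n1+1)/2 = 33.5 - 5*6/2 = 33.5 - 15 = 18.5.
       U_Y = n1*n2 - U_X = 25 - 18.5 = 6.5.
Step 4: Ties are present, so use the tie-corrected normal approximation (with continuity correction) for the p-value.
Step 5: p-value = 0.249153; compare to alpha = 0.05. fail to reject H0.

U_X = 18.5, p = 0.249153, fail to reject H0 at alpha = 0.05.


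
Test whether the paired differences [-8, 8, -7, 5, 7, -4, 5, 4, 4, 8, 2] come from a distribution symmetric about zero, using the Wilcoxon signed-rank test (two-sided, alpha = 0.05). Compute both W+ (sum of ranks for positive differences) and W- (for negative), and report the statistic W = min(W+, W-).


Step 1: Drop any zero differences (none here) and take |d_i|.
|d| = [8, 8, 7, 5, 7, 4, 5, 4, 4, 8, 2]
Step 2: Midrank |d_i| (ties get averaged ranks).
ranks: |8|->10, |8|->10, |7|->7.5, |5|->5.5, |7|->7.5, |4|->3, |5|->5.5, |4|->3, |4|->3, |8|->10, |2|->1
Step 3: Attach original signs; sum ranks with positive sign and with negative sign.
W+ = 10 + 5.5 + 7.5 + 5.5 + 3 + 3 + 10 + 1 = 45.5
W- = 10 + 7.5 + 3 = 20.5
(Check: W+ + W- = 66 should equal n(n+1)/2 = 66.)
Step 4: Test statistic W = min(W+, W-) = 20.5.
Step 5: Ties in |d|, so use the tie-corrected normal approximation.
        E[W] = n(n+1)/4 = 11*12/4 = 33.
        Tie groups: |d|=4 (t=3), |d|=5 (t=2), |d|=7 (t=2), |d|=8 (t=3); sum(t^3 - t) = 60.
        Var[W] = n(n+1)(2n+1)/24 - sum(t^3-t)/48 = 3036/24 - 60/48 = 125.25.
        z = (W - E[W]) / sqrt(Var[W]) = (20.5 - 33) / 11.1915 = -1.1169.
        Two-sided p = 2*Phi(z) = 0.264030.
Step 6: alpha = 0.05. fail to reject H0.

W+ = 45.5, W- = 20.5, W = min = 20.5, p = 0.264030, fail to reject H0.


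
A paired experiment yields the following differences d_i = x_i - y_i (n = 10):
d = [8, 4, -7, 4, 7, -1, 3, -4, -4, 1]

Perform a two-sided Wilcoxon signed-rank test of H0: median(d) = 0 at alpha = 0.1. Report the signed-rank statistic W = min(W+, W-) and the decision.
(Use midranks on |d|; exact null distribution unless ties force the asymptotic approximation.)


Step 1: Drop any zero differences (none here) and take |d_i|.
|d| = [8, 4, 7, 4, 7, 1, 3, 4, 4, 1]
Step 2: Midrank |d_i| (ties get averaged ranks).
ranks: |8|->10, |4|->5.5, |7|->8.5, |4|->5.5, |7|->8.5, |1|->1.5, |3|->3, |4|->5.5, |4|->5.5, |1|->1.5
Step 3: Attach original signs; sum ranks with positive sign and with negative sign.
W+ = 10 + 5.5 + 5.5 + 8.5 + 3 + 1.5 = 34
W- = 8.5 + 1.5 + 5.5 + 5.5 = 21
(Check: W+ + W- = 55 should equal n(n+1)/2 = 55.)
Step 4: Test statistic W = min(W+, W-) = 21.
Step 5: Ties in |d|, so use the tie-corrected normal approximation.
        E[W] = n(n+1)/4 = 10*11/4 = 27.5.
        Tie groups: |d|=1 (t=2), |d|=4 (t=4), |d|=7 (t=2); sum(t^3 - t) = 72.
        Var[W] = n(n+1)(2n+1)/24 - sum(t^3-t)/48 = 2310/24 - 72/48 = 94.75.
        z = (W - E[W]) / sqrt(Var[W]) = (21 - 27.5) / 9.7340 = -0.6678.
        Two-sided p = 2*Phi(z) = 0.504284.
Step 6: alpha = 0.1. fail to reject H0.

W+ = 34, W- = 21, W = min = 21, p = 0.504284, fail to reject H0.


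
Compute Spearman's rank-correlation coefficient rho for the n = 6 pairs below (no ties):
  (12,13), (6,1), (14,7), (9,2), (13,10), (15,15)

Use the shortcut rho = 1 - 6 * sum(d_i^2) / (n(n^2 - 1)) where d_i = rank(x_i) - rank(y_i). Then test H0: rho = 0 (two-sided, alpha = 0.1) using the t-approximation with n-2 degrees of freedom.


Step 1: Rank x and y separately (midranks; no ties here).
rank(x): 12->3, 6->1, 14->5, 9->2, 13->4, 15->6
rank(y): 13->5, 1->1, 7->3, 2->2, 10->4, 15->6
Step 2: d_i = R_x(i) - R_y(i); compute d_i^2.
  (3-5)^2=4, (1-1)^2=0, (5-3)^2=4, (2-2)^2=0, (4-4)^2=0, (6-6)^2=0
sum(d^2) = 8.
Step 3: rho = 1 - 6*8 / (6*(6^2 - 1)) = 1 - 48/210 = 0.771429.
Step 4: Under H0, t = rho * sqrt((n-2)/(1-rho^2)) = 2.4247 ~ t(4).
Step 5: Two-sided p-value from the t-distribution with 4 df = 0.072397.
Step 6: alpha = 0.1. reject H0.

rho = 0.7714, p = 0.072397, reject H0 at alpha = 0.1.


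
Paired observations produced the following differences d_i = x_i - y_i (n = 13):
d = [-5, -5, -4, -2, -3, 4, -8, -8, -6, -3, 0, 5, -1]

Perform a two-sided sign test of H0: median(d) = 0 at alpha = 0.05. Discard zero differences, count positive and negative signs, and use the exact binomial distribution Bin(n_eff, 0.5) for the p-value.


Step 1: Discard zero differences. Original n = 13; n_eff = number of nonzero differences = 12.
Nonzero differences (with sign): -5, -5, -4, -2, -3, +4, -8, -8, -6, -3, +5, -1
Step 2: Count signs: positive = 2, negative = 10.
Step 3: Under H0: P(positive) = 0.5, so the number of positives S ~ Bin(12, 0.5).
Step 4: Two-sided exact p-value = sum of Bin(12,0.5) probabilities at or below the observed probability = 0.038574.
Step 5: alpha = 0.05. reject H0.

n_eff = 12, pos = 2, neg = 10, p = 0.038574, reject H0.


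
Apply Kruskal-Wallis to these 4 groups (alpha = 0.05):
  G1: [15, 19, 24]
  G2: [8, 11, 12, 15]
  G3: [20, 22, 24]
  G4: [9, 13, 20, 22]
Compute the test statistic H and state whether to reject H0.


Step 1: Combine all N = 14 observations and assign midranks.
sorted (value, group, rank): (8,G2,1), (9,G4,2), (11,G2,3), (12,G2,4), (13,G4,5), (15,G1,6.5), (15,G2,6.5), (19,G1,8), (20,G3,9.5), (20,G4,9.5), (22,G3,11.5), (22,G4,11.5), (24,G1,13.5), (24,G3,13.5)
Step 2: Sum ranks within each group.
R_1 = 28 (n_1 = 3)
R_2 = 14.5 (n_2 = 4)
R_3 = 34.5 (n_3 = 3)
R_4 = 28 (n_4 = 4)
Step 3: H = 12/(N(N+1)) * sum(R_i^2/n_i) - 3(N+1)
     = 12/(14*15) * (28^2/3 + 14.5^2/4 + 34.5^2/3 + 28^2/4) - 3*15
     = 0.057143 * 906.646 - 45
     = 6.808333.
Step 4: Ties present; correction factor C = 1 - 24/(14^3 - 14) = 0.991209. Corrected H = 6.808333 / 0.991209 = 6.868718.
Step 5: Under H0, H ~ chi^2(3); p-value = 0.076202.
Step 6: alpha = 0.05. fail to reject H0.

H = 6.8687, df = 3, p = 0.076202, fail to reject H0.


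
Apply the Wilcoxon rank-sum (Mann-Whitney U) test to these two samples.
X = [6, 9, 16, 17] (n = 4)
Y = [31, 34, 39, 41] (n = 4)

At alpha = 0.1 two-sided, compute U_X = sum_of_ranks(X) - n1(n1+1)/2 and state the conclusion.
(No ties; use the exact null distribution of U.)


Step 1: Combine and sort all 8 observations; assign midranks.
sorted (value, group): (6,X), (9,X), (16,X), (17,X), (31,Y), (34,Y), (39,Y), (41,Y)
ranks: 6->1, 9->2, 16->3, 17->4, 31->5, 34->6, 39->7, 41->8
Step 2: Rank sum for X: R1 = 1 + 2 + 3 + 4 = 10.
Step 3: U_X = R1 - n1(n1+1)/2 = 10 - 4*5/2 = 10 - 10 = 0.
       U_Y = n1*n2 - U_X = 16 - 0 = 16.
Step 4: No ties, so the exact null distribution of U (based on enumerating the C(8,4) = 70 equally likely rank assignments) gives the two-sided p-value.
Step 5: p-value = 0.028571; compare to alpha = 0.1. reject H0.

U_X = 0, p = 0.028571, reject H0 at alpha = 0.1.


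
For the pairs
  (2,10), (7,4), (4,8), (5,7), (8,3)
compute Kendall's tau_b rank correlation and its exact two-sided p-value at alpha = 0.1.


Step 1: Enumerate the 10 unordered pairs (i,j) with i<j and classify each by sign(x_j-x_i) * sign(y_j-y_i).
  (1,2):dx=+5,dy=-6->D; (1,3):dx=+2,dy=-2->D; (1,4):dx=+3,dy=-3->D; (1,5):dx=+6,dy=-7->D
  (2,3):dx=-3,dy=+4->D; (2,4):dx=-2,dy=+3->D; (2,5):dx=+1,dy=-1->D; (3,4):dx=+1,dy=-1->D
  (3,5):dx=+4,dy=-5->D; (4,5):dx=+3,dy=-4->D
Step 2: C = 0, D = 10, total pairs = 10.
Step 3: tau = (C - D)/(n(n-1)/2) = (0 - 10)/10 = -1.000000.
Step 4: Exact two-sided p-value (enumerate n! = 120 permutations of y under H0): p = 0.016667.
Step 5: alpha = 0.1. reject H0.

tau_b = -1.0000 (C=0, D=10), p = 0.016667, reject H0.


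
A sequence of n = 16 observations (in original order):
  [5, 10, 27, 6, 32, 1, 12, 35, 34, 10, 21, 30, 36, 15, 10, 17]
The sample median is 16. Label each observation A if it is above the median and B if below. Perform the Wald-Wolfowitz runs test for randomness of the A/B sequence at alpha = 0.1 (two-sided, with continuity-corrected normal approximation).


Step 1: Compute median = 16; label A = above, B = below.
Labels in order: BBABABBAABAAABBA  (n_A = 8, n_B = 8)
Step 2: Count runs R = 10.
Step 3: Under H0 (random ordering), E[R] = 2*n_A*n_B/(n_A+n_B) + 1 = 2*8*8/16 + 1 = 9.0000.
        Var[R] = 2*n_A*n_B*(2*n_A*n_B - n_A - n_B) / ((n_A+n_B)^2 * (n_A+n_B-1)) = 14336/3840 = 3.7333.
        SD[R] = 1.9322.
Step 4: Continuity-corrected z = (R - 0.5 - E[R]) / SD[R] = (10 - 0.5 - 9.0000) / 1.9322 = 0.2588.
Step 5: Two-sided p-value via normal approximation = 2*(1 - Phi(|z|)) = 0.795809.
Step 6: alpha = 0.1. fail to reject H0.

R = 10, z = 0.2588, p = 0.795809, fail to reject H0.


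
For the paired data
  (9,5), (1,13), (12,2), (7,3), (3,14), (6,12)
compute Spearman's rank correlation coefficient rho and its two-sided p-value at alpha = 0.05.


Step 1: Rank x and y separately (midranks; no ties here).
rank(x): 9->5, 1->1, 12->6, 7->4, 3->2, 6->3
rank(y): 5->3, 13->5, 2->1, 3->2, 14->6, 12->4
Step 2: d_i = R_x(i) - R_y(i); compute d_i^2.
  (5-3)^2=4, (1-5)^2=16, (6-1)^2=25, (4-2)^2=4, (2-6)^2=16, (3-4)^2=1
sum(d^2) = 66.
Step 3: rho = 1 - 6*66 / (6*(6^2 - 1)) = 1 - 396/210 = -0.885714.
Step 4: Under H0, t = rho * sqrt((n-2)/(1-rho^2)) = -3.8158 ~ t(4).
Step 5: Two-sided p-value from the t-distribution with 4 df = 0.018845.
Step 6: alpha = 0.05. reject H0.

rho = -0.8857, p = 0.018845, reject H0 at alpha = 0.05.


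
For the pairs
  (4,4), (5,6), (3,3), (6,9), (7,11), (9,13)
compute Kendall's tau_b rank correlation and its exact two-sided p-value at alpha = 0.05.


Step 1: Enumerate the 15 unordered pairs (i,j) with i<j and classify each by sign(x_j-x_i) * sign(y_j-y_i).
  (1,2):dx=+1,dy=+2->C; (1,3):dx=-1,dy=-1->C; (1,4):dx=+2,dy=+5->C; (1,5):dx=+3,dy=+7->C
  (1,6):dx=+5,dy=+9->C; (2,3):dx=-2,dy=-3->C; (2,4):dx=+1,dy=+3->C; (2,5):dx=+2,dy=+5->C
  (2,6):dx=+4,dy=+7->C; (3,4):dx=+3,dy=+6->C; (3,5):dx=+4,dy=+8->C; (3,6):dx=+6,dy=+10->C
  (4,5):dx=+1,dy=+2->C; (4,6):dx=+3,dy=+4->C; (5,6):dx=+2,dy=+2->C
Step 2: C = 15, D = 0, total pairs = 15.
Step 3: tau = (C - D)/(n(n-1)/2) = (15 - 0)/15 = 1.000000.
Step 4: Exact two-sided p-value (enumerate n! = 720 permutations of y under H0): p = 0.002778.
Step 5: alpha = 0.05. reject H0.

tau_b = 1.0000 (C=15, D=0), p = 0.002778, reject H0.


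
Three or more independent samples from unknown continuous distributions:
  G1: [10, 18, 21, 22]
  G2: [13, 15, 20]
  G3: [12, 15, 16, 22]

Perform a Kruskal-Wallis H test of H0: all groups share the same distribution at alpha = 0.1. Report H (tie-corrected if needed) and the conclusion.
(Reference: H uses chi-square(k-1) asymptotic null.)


Step 1: Combine all N = 11 observations and assign midranks.
sorted (value, group, rank): (10,G1,1), (12,G3,2), (13,G2,3), (15,G2,4.5), (15,G3,4.5), (16,G3,6), (18,G1,7), (20,G2,8), (21,G1,9), (22,G1,10.5), (22,G3,10.5)
Step 2: Sum ranks within each group.
R_1 = 27.5 (n_1 = 4)
R_2 = 15.5 (n_2 = 3)
R_3 = 23 (n_3 = 4)
Step 3: H = 12/(N(N+1)) * sum(R_i^2/n_i) - 3(N+1)
     = 12/(11*12) * (27.5^2/4 + 15.5^2/3 + 23^2/4) - 3*12
     = 0.090909 * 401.396 - 36
     = 0.490530.
Step 4: Ties present; correction factor C = 1 - 12/(11^3 - 11) = 0.990909. Corrected H = 0.490530 / 0.990909 = 0.495031.
Step 5: Under H0, H ~ chi^2(2); p-value = 0.780738.
Step 6: alpha = 0.1. fail to reject H0.

H = 0.4950, df = 2, p = 0.780738, fail to reject H0.


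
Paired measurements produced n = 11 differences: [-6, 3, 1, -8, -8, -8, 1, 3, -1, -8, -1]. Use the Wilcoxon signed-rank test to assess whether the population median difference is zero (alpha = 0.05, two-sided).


Step 1: Drop any zero differences (none here) and take |d_i|.
|d| = [6, 3, 1, 8, 8, 8, 1, 3, 1, 8, 1]
Step 2: Midrank |d_i| (ties get averaged ranks).
ranks: |6|->7, |3|->5.5, |1|->2.5, |8|->9.5, |8|->9.5, |8|->9.5, |1|->2.5, |3|->5.5, |1|->2.5, |8|->9.5, |1|->2.5
Step 3: Attach original signs; sum ranks with positive sign and with negative sign.
W+ = 5.5 + 2.5 + 2.5 + 5.5 = 16
W- = 7 + 9.5 + 9.5 + 9.5 + 2.5 + 9.5 + 2.5 = 50
(Check: W+ + W- = 66 should equal n(n+1)/2 = 66.)
Step 4: Test statistic W = min(W+, W-) = 16.
Step 5: Ties in |d|, so use the tie-corrected normal approximation.
        E[W] = n(n+1)/4 = 11*12/4 = 33.
        Tie groups: |d|=1 (t=4), |d|=3 (t=2), |d|=8 (t=4); sum(t^3 - t) = 126.
        Var[W] = n(n+1)(2n+1)/24 - sum(t^3-t)/48 = 3036/24 - 126/48 = 123.875.
        z = (W - E[W]) / sqrt(Var[W]) = (16 - 33) / 11.1299 = -1.5274.
        Two-sided p = 2*Phi(z) = 0.126658.
Step 6: alpha = 0.05. fail to reject H0.

W+ = 16, W- = 50, W = min = 16, p = 0.126658, fail to reject H0.


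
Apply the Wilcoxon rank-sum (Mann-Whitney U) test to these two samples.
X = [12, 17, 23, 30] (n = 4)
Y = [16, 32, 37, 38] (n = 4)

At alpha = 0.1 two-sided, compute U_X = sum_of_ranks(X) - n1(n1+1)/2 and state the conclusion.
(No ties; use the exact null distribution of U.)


Step 1: Combine and sort all 8 observations; assign midranks.
sorted (value, group): (12,X), (16,Y), (17,X), (23,X), (30,X), (32,Y), (37,Y), (38,Y)
ranks: 12->1, 16->2, 17->3, 23->4, 30->5, 32->6, 37->7, 38->8
Step 2: Rank sum for X: R1 = 1 + 3 + 4 + 5 = 13.
Step 3: U_X = R1 - n1(n1+1)/2 = 13 - 4*5/2 = 13 - 10 = 3.
       U_Y = n1*n2 - U_X = 16 - 3 = 13.
Step 4: No ties, so the exact null distribution of U (based on enumerating the C(8,4) = 70 equally likely rank assignments) gives the two-sided p-value.
Step 5: p-value = 0.200000; compare to alpha = 0.1. fail to reject H0.

U_X = 3, p = 0.200000, fail to reject H0 at alpha = 0.1.


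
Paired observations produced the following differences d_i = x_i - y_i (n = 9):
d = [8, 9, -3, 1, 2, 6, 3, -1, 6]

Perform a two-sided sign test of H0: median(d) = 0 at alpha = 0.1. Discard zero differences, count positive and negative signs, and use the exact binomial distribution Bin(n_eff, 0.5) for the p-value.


Step 1: Discard zero differences. Original n = 9; n_eff = number of nonzero differences = 9.
Nonzero differences (with sign): +8, +9, -3, +1, +2, +6, +3, -1, +6
Step 2: Count signs: positive = 7, negative = 2.
Step 3: Under H0: P(positive) = 0.5, so the number of positives S ~ Bin(9, 0.5).
Step 4: Two-sided exact p-value = sum of Bin(9,0.5) probabilities at or below the observed probability = 0.179688.
Step 5: alpha = 0.1. fail to reject H0.

n_eff = 9, pos = 7, neg = 2, p = 0.179688, fail to reject H0.


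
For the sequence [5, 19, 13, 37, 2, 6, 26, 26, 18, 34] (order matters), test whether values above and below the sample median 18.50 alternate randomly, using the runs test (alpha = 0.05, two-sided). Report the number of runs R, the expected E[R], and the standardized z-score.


Step 1: Compute median = 18.50; label A = above, B = below.
Labels in order: BABABBAABA  (n_A = 5, n_B = 5)
Step 2: Count runs R = 8.
Step 3: Under H0 (random ordering), E[R] = 2*n_A*n_B/(n_A+n_B) + 1 = 2*5*5/10 + 1 = 6.0000.
        Var[R] = 2*n_A*n_B*(2*n_A*n_B - n_A - n_B) / ((n_A+n_B)^2 * (n_A+n_B-1)) = 2000/900 = 2.2222.
        SD[R] = 1.4907.
Step 4: Continuity-corrected z = (R - 0.5 - E[R]) / SD[R] = (8 - 0.5 - 6.0000) / 1.4907 = 1.0062.
Step 5: Two-sided p-value via normal approximation = 2*(1 - Phi(|z|)) = 0.314305.
Step 6: alpha = 0.05. fail to reject H0.

R = 8, z = 1.0062, p = 0.314305, fail to reject H0.


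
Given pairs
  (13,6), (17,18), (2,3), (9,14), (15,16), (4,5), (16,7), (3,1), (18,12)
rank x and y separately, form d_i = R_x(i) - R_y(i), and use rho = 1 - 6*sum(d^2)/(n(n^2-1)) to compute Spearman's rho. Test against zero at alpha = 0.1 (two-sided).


Step 1: Rank x and y separately (midranks; no ties here).
rank(x): 13->5, 17->8, 2->1, 9->4, 15->6, 4->3, 16->7, 3->2, 18->9
rank(y): 6->4, 18->9, 3->2, 14->7, 16->8, 5->3, 7->5, 1->1, 12->6
Step 2: d_i = R_x(i) - R_y(i); compute d_i^2.
  (5-4)^2=1, (8-9)^2=1, (1-2)^2=1, (4-7)^2=9, (6-8)^2=4, (3-3)^2=0, (7-5)^2=4, (2-1)^2=1, (9-6)^2=9
sum(d^2) = 30.
Step 3: rho = 1 - 6*30 / (9*(9^2 - 1)) = 1 - 180/720 = 0.750000.
Step 4: Under H0, t = rho * sqrt((n-2)/(1-rho^2)) = 3.0000 ~ t(7).
Step 5: Two-sided p-value from the t-distribution with 7 df = 0.019942.
Step 6: alpha = 0.1. reject H0.

rho = 0.7500, p = 0.019942, reject H0 at alpha = 0.1.


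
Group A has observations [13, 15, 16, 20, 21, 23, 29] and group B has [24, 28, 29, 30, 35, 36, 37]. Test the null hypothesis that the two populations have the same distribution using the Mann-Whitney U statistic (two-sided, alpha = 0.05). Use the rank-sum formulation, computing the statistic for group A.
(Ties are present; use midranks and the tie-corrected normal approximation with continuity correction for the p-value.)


Step 1: Combine and sort all 14 observations; assign midranks.
sorted (value, group): (13,X), (15,X), (16,X), (20,X), (21,X), (23,X), (24,Y), (28,Y), (29,X), (29,Y), (30,Y), (35,Y), (36,Y), (37,Y)
ranks: 13->1, 15->2, 16->3, 20->4, 21->5, 23->6, 24->7, 28->8, 29->9.5, 29->9.5, 30->11, 35->12, 36->13, 37->14
Step 2: Rank sum for X: R1 = 1 + 2 + 3 + 4 + 5 + 6 + 9.5 = 30.5.
Step 3: U_X = R1 - n1(n1+1)/2 = 30.5 - 7*8/2 = 30.5 - 28 = 2.5.
       U_Y = n1*n2 - U_X = 49 - 2.5 = 46.5.
Step 4: Ties are present, so use the tie-corrected normal approximation (with continuity correction) for the p-value.
Step 5: p-value = 0.005956; compare to alpha = 0.05. reject H0.

U_X = 2.5, p = 0.005956, reject H0 at alpha = 0.05.


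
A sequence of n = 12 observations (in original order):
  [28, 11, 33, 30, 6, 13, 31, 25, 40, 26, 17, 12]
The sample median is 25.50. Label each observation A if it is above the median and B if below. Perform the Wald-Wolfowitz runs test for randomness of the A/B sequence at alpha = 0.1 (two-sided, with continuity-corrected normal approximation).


Step 1: Compute median = 25.50; label A = above, B = below.
Labels in order: ABAABBABAABB  (n_A = 6, n_B = 6)
Step 2: Count runs R = 8.
Step 3: Under H0 (random ordering), E[R] = 2*n_A*n_B/(n_A+n_B) + 1 = 2*6*6/12 + 1 = 7.0000.
        Var[R] = 2*n_A*n_B*(2*n_A*n_B - n_A - n_B) / ((n_A+n_B)^2 * (n_A+n_B-1)) = 4320/1584 = 2.7273.
        SD[R] = 1.6514.
Step 4: Continuity-corrected z = (R - 0.5 - E[R]) / SD[R] = (8 - 0.5 - 7.0000) / 1.6514 = 0.3028.
Step 5: Two-sided p-value via normal approximation = 2*(1 - Phi(|z|)) = 0.762069.
Step 6: alpha = 0.1. fail to reject H0.

R = 8, z = 0.3028, p = 0.762069, fail to reject H0.


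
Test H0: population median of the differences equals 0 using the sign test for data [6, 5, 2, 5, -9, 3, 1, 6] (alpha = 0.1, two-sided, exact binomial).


Step 1: Discard zero differences. Original n = 8; n_eff = number of nonzero differences = 8.
Nonzero differences (with sign): +6, +5, +2, +5, -9, +3, +1, +6
Step 2: Count signs: positive = 7, negative = 1.
Step 3: Under H0: P(positive) = 0.5, so the number of positives S ~ Bin(8, 0.5).
Step 4: Two-sided exact p-value = sum of Bin(8,0.5) probabilities at or below the observed probability = 0.070312.
Step 5: alpha = 0.1. reject H0.

n_eff = 8, pos = 7, neg = 1, p = 0.070312, reject H0.


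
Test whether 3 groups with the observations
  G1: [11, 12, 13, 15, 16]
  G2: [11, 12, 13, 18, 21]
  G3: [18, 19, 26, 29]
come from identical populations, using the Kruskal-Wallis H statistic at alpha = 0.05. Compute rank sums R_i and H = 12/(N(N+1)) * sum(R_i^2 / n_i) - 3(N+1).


Step 1: Combine all N = 14 observations and assign midranks.
sorted (value, group, rank): (11,G1,1.5), (11,G2,1.5), (12,G1,3.5), (12,G2,3.5), (13,G1,5.5), (13,G2,5.5), (15,G1,7), (16,G1,8), (18,G2,9.5), (18,G3,9.5), (19,G3,11), (21,G2,12), (26,G3,13), (29,G3,14)
Step 2: Sum ranks within each group.
R_1 = 25.5 (n_1 = 5)
R_2 = 32 (n_2 = 5)
R_3 = 47.5 (n_3 = 4)
Step 3: H = 12/(N(N+1)) * sum(R_i^2/n_i) - 3(N+1)
     = 12/(14*15) * (25.5^2/5 + 32^2/5 + 47.5^2/4) - 3*15
     = 0.057143 * 898.913 - 45
     = 6.366429.
Step 4: Ties present; correction factor C = 1 - 24/(14^3 - 14) = 0.991209. Corrected H = 6.366429 / 0.991209 = 6.422894.
Step 5: Under H0, H ~ chi^2(2); p-value = 0.040298.
Step 6: alpha = 0.05. reject H0.

H = 6.4229, df = 2, p = 0.040298, reject H0.


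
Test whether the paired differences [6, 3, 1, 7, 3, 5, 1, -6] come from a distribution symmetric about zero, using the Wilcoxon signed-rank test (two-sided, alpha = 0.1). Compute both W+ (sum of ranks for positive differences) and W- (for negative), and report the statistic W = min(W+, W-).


Step 1: Drop any zero differences (none here) and take |d_i|.
|d| = [6, 3, 1, 7, 3, 5, 1, 6]
Step 2: Midrank |d_i| (ties get averaged ranks).
ranks: |6|->6.5, |3|->3.5, |1|->1.5, |7|->8, |3|->3.5, |5|->5, |1|->1.5, |6|->6.5
Step 3: Attach original signs; sum ranks with positive sign and with negative sign.
W+ = 6.5 + 3.5 + 1.5 + 8 + 3.5 + 5 + 1.5 = 29.5
W- = 6.5 = 6.5
(Check: W+ + W- = 36 should equal n(n+1)/2 = 36.)
Step 4: Test statistic W = min(W+, W-) = 6.5.
Step 5: Ties in |d|, so use the tie-corrected normal approximation.
        E[W] = n(n+1)/4 = 8*9/4 = 18.
        Tie groups: |d|=1 (t=2), |d|=3 (t=2), |d|=6 (t=2); sum(t^3 - t) = 18.
        Var[W] = n(n+1)(2n+1)/24 - sum(t^3-t)/48 = 1224/24 - 18/48 = 50.625.
        z = (W - E[W]) / sqrt(Var[W]) = (6.5 - 18) / 7.1151 = -1.6163.
        Two-sided p = 2*Phi(z) = 0.106035.
Step 6: alpha = 0.1. fail to reject H0.

W+ = 29.5, W- = 6.5, W = min = 6.5, p = 0.106035, fail to reject H0.


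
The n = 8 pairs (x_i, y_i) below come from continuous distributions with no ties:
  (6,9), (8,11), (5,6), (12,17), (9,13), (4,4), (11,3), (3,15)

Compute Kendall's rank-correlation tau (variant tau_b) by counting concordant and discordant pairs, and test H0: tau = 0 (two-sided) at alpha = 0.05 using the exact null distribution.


Step 1: Enumerate the 28 unordered pairs (i,j) with i<j and classify each by sign(x_j-x_i) * sign(y_j-y_i).
  (1,2):dx=+2,dy=+2->C; (1,3):dx=-1,dy=-3->C; (1,4):dx=+6,dy=+8->C; (1,5):dx=+3,dy=+4->C
  (1,6):dx=-2,dy=-5->C; (1,7):dx=+5,dy=-6->D; (1,8):dx=-3,dy=+6->D; (2,3):dx=-3,dy=-5->C
  (2,4):dx=+4,dy=+6->C; (2,5):dx=+1,dy=+2->C; (2,6):dx=-4,dy=-7->C; (2,7):dx=+3,dy=-8->D
  (2,8):dx=-5,dy=+4->D; (3,4):dx=+7,dy=+11->C; (3,5):dx=+4,dy=+7->C; (3,6):dx=-1,dy=-2->C
  (3,7):dx=+6,dy=-3->D; (3,8):dx=-2,dy=+9->D; (4,5):dx=-3,dy=-4->C; (4,6):dx=-8,dy=-13->C
  (4,7):dx=-1,dy=-14->C; (4,8):dx=-9,dy=-2->C; (5,6):dx=-5,dy=-9->C; (5,7):dx=+2,dy=-10->D
  (5,8):dx=-6,dy=+2->D; (6,7):dx=+7,dy=-1->D; (6,8):dx=-1,dy=+11->D; (7,8):dx=-8,dy=+12->D
Step 2: C = 17, D = 11, total pairs = 28.
Step 3: tau = (C - D)/(n(n-1)/2) = (17 - 11)/28 = 0.214286.
Step 4: Exact two-sided p-value (enumerate n! = 40320 permutations of y under H0): p = 0.548413.
Step 5: alpha = 0.05. fail to reject H0.

tau_b = 0.2143 (C=17, D=11), p = 0.548413, fail to reject H0.


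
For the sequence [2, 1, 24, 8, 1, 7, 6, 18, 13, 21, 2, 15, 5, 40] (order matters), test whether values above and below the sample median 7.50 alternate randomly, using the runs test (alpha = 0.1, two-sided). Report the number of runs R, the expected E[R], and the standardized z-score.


Step 1: Compute median = 7.50; label A = above, B = below.
Labels in order: BBAABBBAAABABA  (n_A = 7, n_B = 7)
Step 2: Count runs R = 8.
Step 3: Under H0 (random ordering), E[R] = 2*n_A*n_B/(n_A+n_B) + 1 = 2*7*7/14 + 1 = 8.0000.
        Var[R] = 2*n_A*n_B*(2*n_A*n_B - n_A - n_B) / ((n_A+n_B)^2 * (n_A+n_B-1)) = 8232/2548 = 3.2308.
        SD[R] = 1.7974.
Step 4: R = E[R], so z = 0 with no continuity correction.
Step 5: Two-sided p-value via normal approximation = 2*(1 - Phi(|z|)) = 1.000000.
Step 6: alpha = 0.1. fail to reject H0.

R = 8, z = 0.0000, p = 1.000000, fail to reject H0.


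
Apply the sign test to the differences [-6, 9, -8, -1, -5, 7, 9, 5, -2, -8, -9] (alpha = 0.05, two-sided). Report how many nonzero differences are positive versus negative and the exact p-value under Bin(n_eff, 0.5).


Step 1: Discard zero differences. Original n = 11; n_eff = number of nonzero differences = 11.
Nonzero differences (with sign): -6, +9, -8, -1, -5, +7, +9, +5, -2, -8, -9
Step 2: Count signs: positive = 4, negative = 7.
Step 3: Under H0: P(positive) = 0.5, so the number of positives S ~ Bin(11, 0.5).
Step 4: Two-sided exact p-value = sum of Bin(11,0.5) probabilities at or below the observed probability = 0.548828.
Step 5: alpha = 0.05. fail to reject H0.

n_eff = 11, pos = 4, neg = 7, p = 0.548828, fail to reject H0.


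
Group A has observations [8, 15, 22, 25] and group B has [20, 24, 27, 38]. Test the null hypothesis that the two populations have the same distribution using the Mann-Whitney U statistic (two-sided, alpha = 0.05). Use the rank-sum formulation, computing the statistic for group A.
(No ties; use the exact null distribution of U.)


Step 1: Combine and sort all 8 observations; assign midranks.
sorted (value, group): (8,X), (15,X), (20,Y), (22,X), (24,Y), (25,X), (27,Y), (38,Y)
ranks: 8->1, 15->2, 20->3, 22->4, 24->5, 25->6, 27->7, 38->8
Step 2: Rank sum for X: R1 = 1 + 2 + 4 + 6 = 13.
Step 3: U_X = R1 - n1(n1+1)/2 = 13 - 4*5/2 = 13 - 10 = 3.
       U_Y = n1*n2 - U_X = 16 - 3 = 13.
Step 4: No ties, so the exact null distribution of U (based on enumerating the C(8,4) = 70 equally likely rank assignments) gives the two-sided p-value.
Step 5: p-value = 0.200000; compare to alpha = 0.05. fail to reject H0.

U_X = 3, p = 0.200000, fail to reject H0 at alpha = 0.05.


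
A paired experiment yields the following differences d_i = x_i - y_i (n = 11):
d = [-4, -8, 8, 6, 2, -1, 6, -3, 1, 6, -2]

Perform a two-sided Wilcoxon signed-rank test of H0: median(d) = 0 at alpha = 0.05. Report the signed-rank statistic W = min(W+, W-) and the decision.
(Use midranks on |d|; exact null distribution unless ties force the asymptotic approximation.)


Step 1: Drop any zero differences (none here) and take |d_i|.
|d| = [4, 8, 8, 6, 2, 1, 6, 3, 1, 6, 2]
Step 2: Midrank |d_i| (ties get averaged ranks).
ranks: |4|->6, |8|->10.5, |8|->10.5, |6|->8, |2|->3.5, |1|->1.5, |6|->8, |3|->5, |1|->1.5, |6|->8, |2|->3.5
Step 3: Attach original signs; sum ranks with positive sign and with negative sign.
W+ = 10.5 + 8 + 3.5 + 8 + 1.5 + 8 = 39.5
W- = 6 + 10.5 + 1.5 + 5 + 3.5 = 26.5
(Check: W+ + W- = 66 should equal n(n+1)/2 = 66.)
Step 4: Test statistic W = min(W+, W-) = 26.5.
Step 5: Ties in |d|, so use the tie-corrected normal approximation.
        E[W] = n(n+1)/4 = 11*12/4 = 33.
        Tie groups: |d|=1 (t=2), |d|=2 (t=2), |d|=6 (t=3), |d|=8 (t=2); sum(t^3 - t) = 42.
        Var[W] = n(n+1)(2n+1)/24 - sum(t^3-t)/48 = 3036/24 - 42/48 = 125.625.
        z = (W - E[W]) / sqrt(Var[W]) = (26.5 - 33) / 11.2083 = -0.5799.
        Two-sided p = 2*Phi(z) = 0.561962.
Step 6: alpha = 0.05. fail to reject H0.

W+ = 39.5, W- = 26.5, W = min = 26.5, p = 0.561962, fail to reject H0.
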